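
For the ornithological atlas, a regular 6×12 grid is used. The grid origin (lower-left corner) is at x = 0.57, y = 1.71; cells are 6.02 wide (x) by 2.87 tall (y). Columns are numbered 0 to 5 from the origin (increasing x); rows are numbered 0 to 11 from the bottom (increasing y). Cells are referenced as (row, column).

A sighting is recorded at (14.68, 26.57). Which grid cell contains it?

(8, 2)

Column index: ⌊(14.68 − 0.57) / 6.02⌋ = ⌊2.344⌋ = 2
Row offset from origin: ⌊(26.57 − 1.71) / 2.87⌋ = ⌊8.662⌋ = 8 → row 8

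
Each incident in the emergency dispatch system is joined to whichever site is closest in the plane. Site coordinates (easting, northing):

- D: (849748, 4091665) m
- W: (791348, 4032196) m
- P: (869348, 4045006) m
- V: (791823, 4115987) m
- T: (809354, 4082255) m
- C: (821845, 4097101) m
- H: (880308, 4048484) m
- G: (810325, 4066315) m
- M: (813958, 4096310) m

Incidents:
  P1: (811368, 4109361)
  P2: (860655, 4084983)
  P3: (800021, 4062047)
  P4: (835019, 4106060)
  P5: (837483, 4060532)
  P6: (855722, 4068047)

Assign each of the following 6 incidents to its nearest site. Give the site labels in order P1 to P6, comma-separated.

M, D, G, C, G, D

P1 → M (d²=177036701.00)
P2 → D (d²=163611773.00)
P3 → G (d²=124388240.00)
P4 → C (d²=253817957.00)
P5 → G (d²=771000053.00)
P6 → D (d²=593498600.00)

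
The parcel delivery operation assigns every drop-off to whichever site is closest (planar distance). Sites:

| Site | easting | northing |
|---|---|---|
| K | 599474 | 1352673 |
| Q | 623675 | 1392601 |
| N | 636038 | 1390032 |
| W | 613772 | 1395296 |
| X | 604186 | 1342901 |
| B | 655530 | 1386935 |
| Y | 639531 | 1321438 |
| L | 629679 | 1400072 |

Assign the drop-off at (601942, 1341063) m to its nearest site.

X

Squared distances to each site:
K: 140883124.000; Q: 3128488733.000; N: 3560500177.000; W: 3081167189.000; X: 8413780.000; B: 4975914128.000; Y: 1798073546.000; L: 4251403250.000.
Minimum at X.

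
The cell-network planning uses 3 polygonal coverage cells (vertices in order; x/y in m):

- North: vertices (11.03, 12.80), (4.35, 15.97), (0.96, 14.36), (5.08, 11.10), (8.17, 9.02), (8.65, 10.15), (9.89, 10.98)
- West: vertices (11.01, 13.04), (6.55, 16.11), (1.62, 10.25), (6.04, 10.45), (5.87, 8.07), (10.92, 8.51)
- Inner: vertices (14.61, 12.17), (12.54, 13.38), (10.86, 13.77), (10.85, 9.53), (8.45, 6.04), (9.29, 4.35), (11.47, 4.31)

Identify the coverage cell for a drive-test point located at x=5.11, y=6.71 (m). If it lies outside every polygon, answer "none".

none

Cast a ray rightward from (5.11, 6.71). For each polygon, the edges (by vertex number in listed order) whose endpoints lie on opposite sides of y = 6.71, where each meets that height, and whether that is right or left of the point:
North: no edge straddles that height → 0 crossings.
West: no edge straddles that height → 0 crossings.
Inner: 4–5 at x≈8.911 (right), 7–1 at x≈12.429 (right) → 2 crossings.
All counts are even, so the point lies outside every listed polygon.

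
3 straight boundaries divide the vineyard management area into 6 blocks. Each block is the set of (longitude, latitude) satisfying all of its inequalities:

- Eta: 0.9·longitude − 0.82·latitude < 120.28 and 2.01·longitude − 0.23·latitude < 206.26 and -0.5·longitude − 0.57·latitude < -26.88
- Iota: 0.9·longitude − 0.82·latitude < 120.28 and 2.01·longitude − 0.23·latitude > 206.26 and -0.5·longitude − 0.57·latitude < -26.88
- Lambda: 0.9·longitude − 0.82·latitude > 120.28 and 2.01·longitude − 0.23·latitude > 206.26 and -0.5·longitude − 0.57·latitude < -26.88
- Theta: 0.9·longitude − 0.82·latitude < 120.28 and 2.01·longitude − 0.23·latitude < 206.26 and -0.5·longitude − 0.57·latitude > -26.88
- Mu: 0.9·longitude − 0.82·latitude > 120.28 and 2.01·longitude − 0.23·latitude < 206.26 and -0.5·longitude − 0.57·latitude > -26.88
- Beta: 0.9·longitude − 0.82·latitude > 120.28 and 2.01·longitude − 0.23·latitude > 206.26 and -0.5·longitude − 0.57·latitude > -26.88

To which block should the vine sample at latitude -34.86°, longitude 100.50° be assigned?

0.9·100.50 − 0.82·-34.86 = 119.035, which is < 120.28
2.01·100.50 − 0.23·-34.86 = 210.023, which is > 206.26
-0.5·100.50 − 0.57·-34.86 = -30.380, which is < -26.88
This sign pattern matches Iota.

Iota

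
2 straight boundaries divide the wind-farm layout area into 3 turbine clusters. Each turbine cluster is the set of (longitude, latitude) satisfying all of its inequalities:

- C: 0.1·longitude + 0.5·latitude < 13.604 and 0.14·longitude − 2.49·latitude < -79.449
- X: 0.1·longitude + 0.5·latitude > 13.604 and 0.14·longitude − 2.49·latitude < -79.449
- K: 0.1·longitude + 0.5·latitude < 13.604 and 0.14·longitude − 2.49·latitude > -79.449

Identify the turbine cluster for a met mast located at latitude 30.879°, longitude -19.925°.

0.1·-19.925 + 0.5·30.879 = 13.447, which is < 13.604
0.14·-19.925 − 2.49·30.879 = -79.678, which is < -79.449
This sign pattern matches C.

C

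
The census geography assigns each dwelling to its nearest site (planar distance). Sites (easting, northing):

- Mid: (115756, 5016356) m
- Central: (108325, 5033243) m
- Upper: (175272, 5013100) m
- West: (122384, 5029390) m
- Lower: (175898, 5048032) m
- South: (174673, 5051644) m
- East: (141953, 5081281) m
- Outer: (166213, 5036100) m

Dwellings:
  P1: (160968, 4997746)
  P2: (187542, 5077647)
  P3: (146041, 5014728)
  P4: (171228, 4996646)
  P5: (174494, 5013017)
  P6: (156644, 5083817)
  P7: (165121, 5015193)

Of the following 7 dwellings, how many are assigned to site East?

P1 → Upper
P2 → South
P3 → West
P4 → Upper
P5 → Upper
P6 → East
P7 → Upper
1 of the 7 goes to East.

1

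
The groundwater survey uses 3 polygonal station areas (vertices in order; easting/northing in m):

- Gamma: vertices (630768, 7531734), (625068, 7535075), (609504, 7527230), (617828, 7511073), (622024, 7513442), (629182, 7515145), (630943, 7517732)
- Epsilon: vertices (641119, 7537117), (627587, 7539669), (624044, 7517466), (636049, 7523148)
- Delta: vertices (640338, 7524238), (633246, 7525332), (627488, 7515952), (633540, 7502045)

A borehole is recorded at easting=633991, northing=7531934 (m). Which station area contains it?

Cast a ray rightward from (633991, 7531934). For each polygon, the edges (by vertex number in listed order) whose endpoints lie on opposite sides of northing = 7531934, where each meets that height, and whether that is right or left of the point:
Gamma: 1–2 at easting≈630426.8 (left), 2–3 at easting≈618836.4 (left) → 0 crossings.
Epsilon: 2–3 at easting≈626352.7 (left), 4–1 at easting≈639237.8 (right) → 1 crossing.
Delta: no edge straddles that height → 0 crossings.
Only Epsilon has an odd count, so the point is inside Epsilon.

Epsilon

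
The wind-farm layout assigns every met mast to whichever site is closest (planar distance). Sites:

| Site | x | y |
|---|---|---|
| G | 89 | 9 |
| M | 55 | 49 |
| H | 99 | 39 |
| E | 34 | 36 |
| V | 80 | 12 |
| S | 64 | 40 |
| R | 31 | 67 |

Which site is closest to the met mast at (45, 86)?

Squared distances to each site:
G: 7865.000; M: 1469.000; H: 5125.000; E: 2621.000; V: 6701.000; S: 2477.000; R: 557.000.
Minimum at R.

R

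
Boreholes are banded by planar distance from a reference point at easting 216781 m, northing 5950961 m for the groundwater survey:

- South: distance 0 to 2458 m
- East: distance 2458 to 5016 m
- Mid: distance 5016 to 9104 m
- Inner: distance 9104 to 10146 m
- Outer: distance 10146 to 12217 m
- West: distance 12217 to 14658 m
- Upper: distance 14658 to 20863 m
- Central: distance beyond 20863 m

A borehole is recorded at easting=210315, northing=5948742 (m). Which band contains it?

Mid

Distance = √((210315−216781)² + (5948742−5950961)²) = √(41809156.000 + 4923961.000) = 6836.162 m.
5016 ≤ 6836.162 < 9104 → Mid.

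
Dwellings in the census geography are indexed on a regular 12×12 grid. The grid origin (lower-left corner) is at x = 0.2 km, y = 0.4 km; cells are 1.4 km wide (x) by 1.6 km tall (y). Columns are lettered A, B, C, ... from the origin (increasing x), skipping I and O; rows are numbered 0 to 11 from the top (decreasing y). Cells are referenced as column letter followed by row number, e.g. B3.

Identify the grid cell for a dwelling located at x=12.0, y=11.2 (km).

J5

Column index: ⌊(12.0 − 0.2) / 1.4⌋ = ⌊8.429⌋ = 8 → column J
Row offset from origin: ⌊(11.2 − 0.4) / 1.6⌋ = ⌊6.750⌋ = 6 → row 5 (counted from top)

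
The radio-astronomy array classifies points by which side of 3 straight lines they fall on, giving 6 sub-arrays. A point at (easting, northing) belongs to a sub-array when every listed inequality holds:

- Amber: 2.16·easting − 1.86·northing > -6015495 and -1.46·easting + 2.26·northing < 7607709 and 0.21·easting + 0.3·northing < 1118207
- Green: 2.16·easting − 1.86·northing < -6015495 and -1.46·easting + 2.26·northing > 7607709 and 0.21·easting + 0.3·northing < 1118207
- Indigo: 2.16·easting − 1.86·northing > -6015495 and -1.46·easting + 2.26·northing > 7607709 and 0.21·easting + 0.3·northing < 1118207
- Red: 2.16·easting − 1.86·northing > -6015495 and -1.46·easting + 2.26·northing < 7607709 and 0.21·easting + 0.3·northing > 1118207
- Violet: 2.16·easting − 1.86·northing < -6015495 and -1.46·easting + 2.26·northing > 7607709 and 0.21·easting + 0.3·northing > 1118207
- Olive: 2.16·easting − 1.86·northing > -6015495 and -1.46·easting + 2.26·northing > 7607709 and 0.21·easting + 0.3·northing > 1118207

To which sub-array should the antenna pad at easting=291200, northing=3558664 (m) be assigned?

2.16·291200 − 1.86·3558664 = -5990123.040, which is > -6015495
-1.46·291200 + 2.26·3558664 = 7617428.640, which is > 7607709
0.21·291200 + 0.3·3558664 = 1128751.200, which is > 1118207
This sign pattern matches Olive.

Olive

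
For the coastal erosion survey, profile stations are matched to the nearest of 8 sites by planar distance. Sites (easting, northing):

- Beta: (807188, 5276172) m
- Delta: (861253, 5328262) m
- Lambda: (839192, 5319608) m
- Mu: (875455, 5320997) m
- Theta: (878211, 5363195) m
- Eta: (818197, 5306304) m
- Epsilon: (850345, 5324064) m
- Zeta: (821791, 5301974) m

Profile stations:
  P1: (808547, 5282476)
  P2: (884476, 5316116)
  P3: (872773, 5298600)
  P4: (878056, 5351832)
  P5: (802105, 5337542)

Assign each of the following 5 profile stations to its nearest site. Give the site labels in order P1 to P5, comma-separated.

Beta, Mu, Mu, Theta, Eta

P1 → Beta (d²=41587297.00)
P2 → Mu (d²=105202602.00)
P3 → Mu (d²=508818733.00)
P4 → Theta (d²=129141794.00)
P5 → Eta (d²=1234765108.00)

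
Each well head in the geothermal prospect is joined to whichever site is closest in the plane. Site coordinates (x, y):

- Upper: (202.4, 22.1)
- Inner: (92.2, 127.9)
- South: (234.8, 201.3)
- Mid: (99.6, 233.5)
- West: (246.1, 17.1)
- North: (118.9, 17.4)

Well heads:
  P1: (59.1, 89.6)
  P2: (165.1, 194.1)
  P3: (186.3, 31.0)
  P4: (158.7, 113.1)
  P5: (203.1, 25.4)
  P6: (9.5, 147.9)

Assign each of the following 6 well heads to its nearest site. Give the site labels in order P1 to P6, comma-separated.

Inner, South, Upper, Inner, Upper, Inner

P1 → Inner (d²=2562.50)
P2 → South (d²=4909.93)
P3 → Upper (d²=338.42)
P4 → Inner (d²=4641.29)
P5 → Upper (d²=11.38)
P6 → Inner (d²=7239.29)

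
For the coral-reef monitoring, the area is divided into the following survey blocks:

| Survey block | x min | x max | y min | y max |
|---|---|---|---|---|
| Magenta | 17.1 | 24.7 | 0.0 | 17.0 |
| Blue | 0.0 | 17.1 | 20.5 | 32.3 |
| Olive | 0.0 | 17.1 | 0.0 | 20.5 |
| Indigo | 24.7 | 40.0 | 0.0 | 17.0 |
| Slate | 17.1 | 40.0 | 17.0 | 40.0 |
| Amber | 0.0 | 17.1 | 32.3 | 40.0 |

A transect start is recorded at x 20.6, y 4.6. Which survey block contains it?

The point has x = 20.6 and y = 4.6.
Only Magenta satisfies 17.1 ≤ x ≤ 24.7 and 0.0 ≤ y ≤ 17.0.

Magenta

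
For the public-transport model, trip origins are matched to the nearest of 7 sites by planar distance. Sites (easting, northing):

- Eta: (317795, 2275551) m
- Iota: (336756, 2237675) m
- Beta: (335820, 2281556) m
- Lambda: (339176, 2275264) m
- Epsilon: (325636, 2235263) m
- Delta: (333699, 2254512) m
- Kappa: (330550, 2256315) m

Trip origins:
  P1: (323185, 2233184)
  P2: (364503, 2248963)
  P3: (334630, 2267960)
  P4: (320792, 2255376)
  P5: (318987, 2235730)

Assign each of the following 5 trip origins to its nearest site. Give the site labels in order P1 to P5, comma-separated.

Epsilon, Iota, Lambda, Kappa, Epsilon

P1 → Epsilon (d²=10329642.00)
P2 → Iota (d²=897314953.00)
P3 → Lambda (d²=74014532.00)
P4 → Kappa (d²=96100285.00)
P5 → Epsilon (d²=44427290.00)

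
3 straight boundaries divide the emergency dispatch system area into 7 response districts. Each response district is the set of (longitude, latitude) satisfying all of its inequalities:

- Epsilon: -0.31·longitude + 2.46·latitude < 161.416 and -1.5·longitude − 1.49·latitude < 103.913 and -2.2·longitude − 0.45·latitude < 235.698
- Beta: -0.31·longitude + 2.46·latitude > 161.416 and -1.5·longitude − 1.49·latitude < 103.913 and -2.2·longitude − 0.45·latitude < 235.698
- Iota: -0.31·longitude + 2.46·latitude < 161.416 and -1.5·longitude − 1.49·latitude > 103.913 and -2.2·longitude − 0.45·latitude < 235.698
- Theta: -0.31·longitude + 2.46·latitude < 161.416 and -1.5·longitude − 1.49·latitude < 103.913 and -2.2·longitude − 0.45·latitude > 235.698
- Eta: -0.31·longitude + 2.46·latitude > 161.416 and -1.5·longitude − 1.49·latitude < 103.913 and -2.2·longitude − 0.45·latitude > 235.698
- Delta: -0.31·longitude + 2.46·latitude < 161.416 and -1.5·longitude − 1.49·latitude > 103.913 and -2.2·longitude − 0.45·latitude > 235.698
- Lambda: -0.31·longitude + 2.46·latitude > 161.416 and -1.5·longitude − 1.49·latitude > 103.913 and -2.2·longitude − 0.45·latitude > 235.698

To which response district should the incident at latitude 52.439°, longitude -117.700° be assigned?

-0.31·-117.700 + 2.46·52.439 = 165.487, which is > 161.416
-1.5·-117.700 − 1.49·52.439 = 98.416, which is < 103.913
-2.2·-117.700 − 0.45·52.439 = 235.342, which is < 235.698
This sign pattern matches Beta.

Beta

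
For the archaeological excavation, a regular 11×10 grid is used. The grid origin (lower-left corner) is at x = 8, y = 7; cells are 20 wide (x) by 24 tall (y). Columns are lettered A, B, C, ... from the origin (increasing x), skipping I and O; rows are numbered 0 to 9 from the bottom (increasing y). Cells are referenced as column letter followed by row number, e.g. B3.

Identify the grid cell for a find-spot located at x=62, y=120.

C4

Column index: ⌊(62 − 8) / 20⌋ = ⌊2.700⌋ = 2 → column C
Row offset from origin: ⌊(120 − 7) / 24⌋ = ⌊4.708⌋ = 4 → row 4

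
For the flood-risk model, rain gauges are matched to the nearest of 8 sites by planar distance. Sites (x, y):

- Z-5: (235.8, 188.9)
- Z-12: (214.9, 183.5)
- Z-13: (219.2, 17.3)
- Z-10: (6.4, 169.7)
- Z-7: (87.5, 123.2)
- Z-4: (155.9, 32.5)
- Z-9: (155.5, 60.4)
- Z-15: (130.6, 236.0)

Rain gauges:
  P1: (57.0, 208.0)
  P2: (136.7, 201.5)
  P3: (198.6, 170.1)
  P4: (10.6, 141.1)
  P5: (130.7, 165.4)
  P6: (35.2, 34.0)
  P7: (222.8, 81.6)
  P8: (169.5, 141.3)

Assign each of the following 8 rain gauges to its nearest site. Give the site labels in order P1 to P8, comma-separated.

Z-10, Z-15, Z-12, Z-10, Z-7, Z-7, Z-13, Z-12

P1 → Z-10 (d²=4027.25)
P2 → Z-15 (d²=1227.46)
P3 → Z-12 (d²=445.25)
P4 → Z-10 (d²=835.60)
P5 → Z-7 (d²=3647.08)
P6 → Z-7 (d²=10691.93)
P7 → Z-13 (d²=4147.45)
P8 → Z-12 (d²=3842.00)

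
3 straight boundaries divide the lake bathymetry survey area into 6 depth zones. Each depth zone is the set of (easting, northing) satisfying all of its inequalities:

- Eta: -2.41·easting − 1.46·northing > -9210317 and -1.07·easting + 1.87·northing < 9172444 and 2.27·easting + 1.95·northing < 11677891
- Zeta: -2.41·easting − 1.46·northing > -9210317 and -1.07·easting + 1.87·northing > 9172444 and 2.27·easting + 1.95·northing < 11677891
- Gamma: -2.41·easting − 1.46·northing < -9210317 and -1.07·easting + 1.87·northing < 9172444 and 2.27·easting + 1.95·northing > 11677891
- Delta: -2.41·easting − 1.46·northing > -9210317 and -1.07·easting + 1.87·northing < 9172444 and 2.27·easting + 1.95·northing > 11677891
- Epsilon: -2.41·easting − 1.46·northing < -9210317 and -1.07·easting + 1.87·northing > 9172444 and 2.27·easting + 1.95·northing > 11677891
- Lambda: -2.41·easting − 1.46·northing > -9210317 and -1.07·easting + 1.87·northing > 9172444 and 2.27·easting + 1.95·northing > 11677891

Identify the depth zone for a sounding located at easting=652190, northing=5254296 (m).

-2.41·652190 − 1.46·5254296 = -9243050.060, which is < -9210317
-1.07·652190 + 1.87·5254296 = 9127690.220, which is < 9172444
2.27·652190 + 1.95·5254296 = 11726348.500, which is > 11677891
This sign pattern matches Gamma.

Gamma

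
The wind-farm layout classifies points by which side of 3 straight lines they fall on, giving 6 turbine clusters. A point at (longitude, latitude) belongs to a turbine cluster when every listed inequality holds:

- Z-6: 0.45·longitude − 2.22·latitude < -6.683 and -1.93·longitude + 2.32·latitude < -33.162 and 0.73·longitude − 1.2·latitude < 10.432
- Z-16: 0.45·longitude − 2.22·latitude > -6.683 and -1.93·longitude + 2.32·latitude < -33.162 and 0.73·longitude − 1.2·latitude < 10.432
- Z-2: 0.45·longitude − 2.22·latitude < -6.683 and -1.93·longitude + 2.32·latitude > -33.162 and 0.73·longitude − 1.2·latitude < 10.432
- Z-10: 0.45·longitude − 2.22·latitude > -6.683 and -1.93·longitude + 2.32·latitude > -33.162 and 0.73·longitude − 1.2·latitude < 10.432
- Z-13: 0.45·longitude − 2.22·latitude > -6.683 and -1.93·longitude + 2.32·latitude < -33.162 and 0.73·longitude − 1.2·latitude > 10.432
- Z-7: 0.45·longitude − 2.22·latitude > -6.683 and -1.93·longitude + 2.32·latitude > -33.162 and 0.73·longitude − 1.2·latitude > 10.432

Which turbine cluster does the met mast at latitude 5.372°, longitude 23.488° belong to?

Z-7

0.45·23.488 − 2.22·5.372 = -1.356, which is > -6.683
-1.93·23.488 + 2.32·5.372 = -32.869, which is > -33.162
0.73·23.488 − 1.2·5.372 = 10.700, which is > 10.432
This sign pattern matches Z-7.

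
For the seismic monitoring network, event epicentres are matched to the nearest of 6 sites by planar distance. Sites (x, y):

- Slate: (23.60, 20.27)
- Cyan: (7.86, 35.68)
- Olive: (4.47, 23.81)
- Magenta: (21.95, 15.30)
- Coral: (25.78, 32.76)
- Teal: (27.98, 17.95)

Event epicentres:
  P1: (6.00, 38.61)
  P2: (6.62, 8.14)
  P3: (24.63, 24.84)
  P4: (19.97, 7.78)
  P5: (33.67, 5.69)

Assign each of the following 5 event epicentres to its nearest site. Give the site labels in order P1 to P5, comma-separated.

Cyan, Olive, Slate, Magenta, Teal

P1 → Cyan (d²=12.04)
P2 → Olive (d²=250.17)
P3 → Slate (d²=21.95)
P4 → Magenta (d²=60.47)
P5 → Teal (d²=182.68)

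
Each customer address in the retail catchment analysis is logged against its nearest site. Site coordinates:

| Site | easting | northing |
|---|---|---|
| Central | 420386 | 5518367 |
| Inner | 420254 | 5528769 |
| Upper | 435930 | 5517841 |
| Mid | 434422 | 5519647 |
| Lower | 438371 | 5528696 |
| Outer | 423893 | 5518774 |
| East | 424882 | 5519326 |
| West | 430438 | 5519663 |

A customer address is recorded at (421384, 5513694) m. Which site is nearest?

Central

Squared distances to each site:
Central: 22832933.000; Inner: 228532525.000; Upper: 228783725.000; Mid: 205427653.000; Lower: 513618173.000; Outer: 32101481.000; East: 43955428.000; West: 117603877.000.
Minimum at Central.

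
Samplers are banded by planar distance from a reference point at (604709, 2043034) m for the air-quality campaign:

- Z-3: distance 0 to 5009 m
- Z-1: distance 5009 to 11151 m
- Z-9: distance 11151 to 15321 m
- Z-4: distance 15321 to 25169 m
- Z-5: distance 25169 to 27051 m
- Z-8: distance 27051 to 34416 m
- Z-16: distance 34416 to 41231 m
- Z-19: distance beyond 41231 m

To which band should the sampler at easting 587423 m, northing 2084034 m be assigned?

Distance = √((587423−604709)² + (2084034−2043034)²) = √(298805796.000 + 1681000000.000) = 44495.009 m.
41231 ≤ 44495.009 < ∞ → Z-19.

Z-19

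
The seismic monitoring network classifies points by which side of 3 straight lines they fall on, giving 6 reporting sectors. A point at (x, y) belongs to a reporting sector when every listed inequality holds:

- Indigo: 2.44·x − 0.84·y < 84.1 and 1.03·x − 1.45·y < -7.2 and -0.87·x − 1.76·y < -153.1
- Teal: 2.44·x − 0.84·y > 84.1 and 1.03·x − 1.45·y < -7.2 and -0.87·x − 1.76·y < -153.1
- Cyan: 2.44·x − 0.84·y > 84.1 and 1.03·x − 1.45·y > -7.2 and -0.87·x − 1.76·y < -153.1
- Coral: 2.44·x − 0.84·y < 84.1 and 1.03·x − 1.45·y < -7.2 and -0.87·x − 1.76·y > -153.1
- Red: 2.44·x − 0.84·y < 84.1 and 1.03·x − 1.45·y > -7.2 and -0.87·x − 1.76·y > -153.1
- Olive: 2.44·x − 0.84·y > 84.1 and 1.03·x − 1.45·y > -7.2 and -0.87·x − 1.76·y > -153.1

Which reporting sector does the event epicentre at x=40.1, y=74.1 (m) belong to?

2.44·40.1 − 0.84·74.1 = 35.600, which is < 84.1
1.03·40.1 − 1.45·74.1 = -66.142, which is < -7.2
-0.87·40.1 − 1.76·74.1 = -165.303, which is < -153.1
This sign pattern matches Indigo.

Indigo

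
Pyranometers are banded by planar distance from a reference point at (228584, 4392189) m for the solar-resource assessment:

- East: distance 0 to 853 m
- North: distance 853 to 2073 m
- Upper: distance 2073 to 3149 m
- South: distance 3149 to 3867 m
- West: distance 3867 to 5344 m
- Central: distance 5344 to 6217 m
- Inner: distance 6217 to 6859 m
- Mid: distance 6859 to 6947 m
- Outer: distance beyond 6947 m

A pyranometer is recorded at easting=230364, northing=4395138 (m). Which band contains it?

South

Distance = √((230364−228584)² + (4395138−4392189)²) = √(3168400.000 + 8696601.000) = 3444.561 m.
3149 ≤ 3444.561 < 3867 → South.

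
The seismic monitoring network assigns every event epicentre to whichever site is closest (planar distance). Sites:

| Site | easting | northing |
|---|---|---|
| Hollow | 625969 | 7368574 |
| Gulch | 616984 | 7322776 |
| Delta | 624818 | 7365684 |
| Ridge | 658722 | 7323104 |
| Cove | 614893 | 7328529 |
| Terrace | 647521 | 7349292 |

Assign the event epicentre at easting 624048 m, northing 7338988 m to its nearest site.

Squared distances to each site:
Hollow: 879021637.000; Gulch: 312729040.000; Delta: 713269316.000; Ridge: 1454587732.000; Cove: 193204706.000; Terrace: 657154145.000.
Minimum at Cove.

Cove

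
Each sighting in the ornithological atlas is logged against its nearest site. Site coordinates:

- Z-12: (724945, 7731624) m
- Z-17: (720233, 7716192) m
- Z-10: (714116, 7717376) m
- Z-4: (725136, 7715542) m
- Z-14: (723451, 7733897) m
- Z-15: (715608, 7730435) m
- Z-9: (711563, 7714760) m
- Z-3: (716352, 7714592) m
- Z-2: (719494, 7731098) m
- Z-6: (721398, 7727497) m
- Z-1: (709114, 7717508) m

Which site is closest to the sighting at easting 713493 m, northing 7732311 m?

Z-15

Squared distances to each site:
Z-12: 131620273.000; Z-17: 305249761.000; Z-10: 223442354.000; Z-4: 416758810.000; Z-14: 101677160.000; Z-15: 7992601.000; Z-9: 311762501.000; Z-3: 322136842.000; Z-2: 37483370.000; Z-6: 85663621.000; Z-1: 238304450.000.
Minimum at Z-15.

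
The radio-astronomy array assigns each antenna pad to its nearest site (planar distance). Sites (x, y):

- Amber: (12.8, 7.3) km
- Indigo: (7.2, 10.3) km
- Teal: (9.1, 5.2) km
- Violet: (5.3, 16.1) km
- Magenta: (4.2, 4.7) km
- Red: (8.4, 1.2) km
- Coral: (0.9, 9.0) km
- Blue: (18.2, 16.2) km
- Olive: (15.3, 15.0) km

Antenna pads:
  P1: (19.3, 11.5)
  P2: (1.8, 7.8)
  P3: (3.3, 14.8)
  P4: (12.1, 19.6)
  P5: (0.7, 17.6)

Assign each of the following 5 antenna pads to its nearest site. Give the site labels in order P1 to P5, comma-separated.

P1 → Blue (d²=23.30)
P2 → Coral (d²=2.25)
P3 → Violet (d²=5.69)
P4 → Olive (d²=31.40)
P5 → Violet (d²=23.41)

Blue, Coral, Violet, Olive, Violet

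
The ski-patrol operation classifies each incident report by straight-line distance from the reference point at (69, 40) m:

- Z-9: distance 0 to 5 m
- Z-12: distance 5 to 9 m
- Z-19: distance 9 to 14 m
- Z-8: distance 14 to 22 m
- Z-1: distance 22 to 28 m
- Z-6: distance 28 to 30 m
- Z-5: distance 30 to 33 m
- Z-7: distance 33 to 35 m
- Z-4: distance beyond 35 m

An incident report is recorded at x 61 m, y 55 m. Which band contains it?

Z-8

Distance = √((61−69)² + (55−40)²) = √(64.000 + 225.000) = 17.000 m.
14 ≤ 17.000 < 22 → Z-8.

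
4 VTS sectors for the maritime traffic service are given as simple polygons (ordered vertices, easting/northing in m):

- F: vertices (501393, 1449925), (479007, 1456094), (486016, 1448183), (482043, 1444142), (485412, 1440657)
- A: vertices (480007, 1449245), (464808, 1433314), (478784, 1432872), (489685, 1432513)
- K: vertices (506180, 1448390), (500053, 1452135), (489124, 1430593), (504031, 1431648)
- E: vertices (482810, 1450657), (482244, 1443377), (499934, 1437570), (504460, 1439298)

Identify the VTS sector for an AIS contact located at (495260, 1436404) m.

Cast a ray rightward from (495260, 1436404). For each polygon, the edges (by vertex number in listed order) whose endpoints lie on opposite sides of northing = 1436404, where each meets that height, and whether that is right or left of the point:
F: no edge straddles that height → 0 crossings.
A: 1–2 at easting≈467756.0 (left), 4–1 at easting≈487434.4 (left) → 0 crossings.
K: 2–3 at easting≈492072.1 (left), 4–1 at easting≈504641.5 (right) → 1 crossing.
E: no edge straddles that height → 0 crossings.
Only K has an odd count, so the point is inside K.

K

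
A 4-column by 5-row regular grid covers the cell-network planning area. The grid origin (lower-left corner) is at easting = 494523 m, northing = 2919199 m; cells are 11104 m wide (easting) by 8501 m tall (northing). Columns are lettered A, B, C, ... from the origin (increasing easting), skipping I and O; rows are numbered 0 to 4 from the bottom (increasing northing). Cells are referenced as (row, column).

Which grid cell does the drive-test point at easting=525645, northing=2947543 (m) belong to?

Column index: ⌊(525645 − 494523) / 11104⌋ = ⌊2.803⌋ = 2 → column C
Row offset from origin: ⌊(2947543 − 2919199) / 8501⌋ = ⌊3.334⌋ = 3 → row 3

(3, C)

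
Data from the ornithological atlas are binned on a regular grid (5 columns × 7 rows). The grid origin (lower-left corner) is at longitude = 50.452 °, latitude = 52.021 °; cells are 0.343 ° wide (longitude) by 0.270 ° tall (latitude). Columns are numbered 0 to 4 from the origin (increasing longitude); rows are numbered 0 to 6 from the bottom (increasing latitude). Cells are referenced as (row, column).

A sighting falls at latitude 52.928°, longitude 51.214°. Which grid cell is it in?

Column index: ⌊(51.214 − 50.452) / 0.343⌋ = ⌊2.222⌋ = 2
Row offset from origin: ⌊(52.928 − 52.021) / 0.270⌋ = ⌊3.359⌋ = 3 → row 3

(3, 2)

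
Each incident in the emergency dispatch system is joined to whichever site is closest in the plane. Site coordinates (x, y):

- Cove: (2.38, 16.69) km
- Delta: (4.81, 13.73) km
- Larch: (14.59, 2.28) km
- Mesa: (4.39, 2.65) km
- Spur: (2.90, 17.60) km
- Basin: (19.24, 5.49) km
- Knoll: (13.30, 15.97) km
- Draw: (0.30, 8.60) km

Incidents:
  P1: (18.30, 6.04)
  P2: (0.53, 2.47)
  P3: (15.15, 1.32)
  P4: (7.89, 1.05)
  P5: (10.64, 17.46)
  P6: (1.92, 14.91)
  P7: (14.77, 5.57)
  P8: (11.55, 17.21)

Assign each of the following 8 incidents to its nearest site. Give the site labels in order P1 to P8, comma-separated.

Basin, Mesa, Larch, Mesa, Knoll, Cove, Larch, Knoll

P1 → Basin (d²=1.19)
P2 → Mesa (d²=14.93)
P3 → Larch (d²=1.24)
P4 → Mesa (d²=14.81)
P5 → Knoll (d²=9.30)
P6 → Cove (d²=3.38)
P7 → Larch (d²=10.86)
P8 → Knoll (d²=4.60)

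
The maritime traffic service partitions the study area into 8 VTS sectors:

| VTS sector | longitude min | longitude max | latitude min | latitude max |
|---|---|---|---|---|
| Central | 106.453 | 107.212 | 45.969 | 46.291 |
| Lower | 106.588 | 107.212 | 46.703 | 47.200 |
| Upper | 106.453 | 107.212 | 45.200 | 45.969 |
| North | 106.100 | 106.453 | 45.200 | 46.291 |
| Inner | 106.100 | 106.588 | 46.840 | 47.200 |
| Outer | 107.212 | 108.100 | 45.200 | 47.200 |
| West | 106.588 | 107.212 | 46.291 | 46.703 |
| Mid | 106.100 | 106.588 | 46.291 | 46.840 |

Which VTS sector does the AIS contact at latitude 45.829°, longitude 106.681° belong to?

The point has longitude = 106.681 and latitude = 45.829.
Only Upper satisfies 106.453 ≤ longitude ≤ 107.212 and 45.200 ≤ latitude ≤ 45.969.

Upper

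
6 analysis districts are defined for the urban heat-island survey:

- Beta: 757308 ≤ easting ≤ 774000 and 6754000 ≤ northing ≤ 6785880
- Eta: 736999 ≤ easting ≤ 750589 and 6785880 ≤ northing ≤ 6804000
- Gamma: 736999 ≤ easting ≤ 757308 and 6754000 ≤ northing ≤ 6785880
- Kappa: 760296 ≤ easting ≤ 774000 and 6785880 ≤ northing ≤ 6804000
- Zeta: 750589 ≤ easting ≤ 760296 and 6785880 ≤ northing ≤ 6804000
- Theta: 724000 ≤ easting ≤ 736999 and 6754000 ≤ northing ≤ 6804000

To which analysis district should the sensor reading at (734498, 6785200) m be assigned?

Theta

The point has easting = 734498 and northing = 6785200.
Only Theta satisfies 724000 ≤ easting ≤ 736999 and 6754000 ≤ northing ≤ 6804000.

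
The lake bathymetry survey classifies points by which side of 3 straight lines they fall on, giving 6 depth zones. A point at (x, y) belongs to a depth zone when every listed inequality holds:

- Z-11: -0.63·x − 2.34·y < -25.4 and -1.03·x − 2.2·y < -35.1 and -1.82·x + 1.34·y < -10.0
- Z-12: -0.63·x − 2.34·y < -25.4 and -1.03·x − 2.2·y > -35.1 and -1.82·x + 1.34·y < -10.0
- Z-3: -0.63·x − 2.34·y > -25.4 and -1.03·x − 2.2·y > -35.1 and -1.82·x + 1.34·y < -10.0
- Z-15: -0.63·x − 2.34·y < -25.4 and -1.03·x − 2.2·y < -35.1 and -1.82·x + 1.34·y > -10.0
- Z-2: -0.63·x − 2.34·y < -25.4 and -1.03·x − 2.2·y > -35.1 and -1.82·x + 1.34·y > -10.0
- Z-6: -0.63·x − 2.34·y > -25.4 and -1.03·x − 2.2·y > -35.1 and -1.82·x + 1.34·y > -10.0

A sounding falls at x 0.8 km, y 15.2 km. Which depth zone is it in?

Z-2

-0.63·0.8 − 2.34·15.2 = -36.072, which is < -25.4
-1.03·0.8 − 2.2·15.2 = -34.264, which is > -35.1
-1.82·0.8 + 1.34·15.2 = 18.912, which is > -10.0
This sign pattern matches Z-2.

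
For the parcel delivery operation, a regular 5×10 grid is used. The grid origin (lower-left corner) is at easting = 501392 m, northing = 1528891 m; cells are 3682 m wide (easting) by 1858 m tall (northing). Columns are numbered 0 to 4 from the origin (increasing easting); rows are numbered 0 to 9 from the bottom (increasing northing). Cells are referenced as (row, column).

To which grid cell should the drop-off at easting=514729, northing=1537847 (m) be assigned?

(4, 3)

Column index: ⌊(514729 − 501392) / 3682⌋ = ⌊3.622⌋ = 3
Row offset from origin: ⌊(1537847 − 1528891) / 1858⌋ = ⌊4.820⌋ = 4 → row 4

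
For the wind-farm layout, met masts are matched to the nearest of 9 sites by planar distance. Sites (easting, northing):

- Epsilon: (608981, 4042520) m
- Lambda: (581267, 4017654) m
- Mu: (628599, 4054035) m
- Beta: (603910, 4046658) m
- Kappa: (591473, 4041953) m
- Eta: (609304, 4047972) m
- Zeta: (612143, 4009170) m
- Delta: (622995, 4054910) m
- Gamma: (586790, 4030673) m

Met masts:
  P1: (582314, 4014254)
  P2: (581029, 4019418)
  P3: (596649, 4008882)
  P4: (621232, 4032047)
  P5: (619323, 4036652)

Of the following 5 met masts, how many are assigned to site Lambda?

P1 → Lambda
P2 → Lambda
P3 → Zeta
P4 → Epsilon
P5 → Epsilon
2 of the 5 go to Lambda.

2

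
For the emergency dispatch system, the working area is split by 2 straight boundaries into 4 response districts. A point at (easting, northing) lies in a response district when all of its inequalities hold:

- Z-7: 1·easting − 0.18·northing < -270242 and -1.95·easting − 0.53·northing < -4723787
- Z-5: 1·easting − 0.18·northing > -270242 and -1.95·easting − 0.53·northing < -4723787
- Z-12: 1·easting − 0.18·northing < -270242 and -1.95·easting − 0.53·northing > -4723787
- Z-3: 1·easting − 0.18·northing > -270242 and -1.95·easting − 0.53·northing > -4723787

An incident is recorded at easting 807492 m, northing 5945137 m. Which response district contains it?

Z-5

1·807492 − 0.18·5945137 = -262632.660, which is > -270242
-1.95·807492 − 0.53·5945137 = -4725532.010, which is < -4723787
This sign pattern matches Z-5.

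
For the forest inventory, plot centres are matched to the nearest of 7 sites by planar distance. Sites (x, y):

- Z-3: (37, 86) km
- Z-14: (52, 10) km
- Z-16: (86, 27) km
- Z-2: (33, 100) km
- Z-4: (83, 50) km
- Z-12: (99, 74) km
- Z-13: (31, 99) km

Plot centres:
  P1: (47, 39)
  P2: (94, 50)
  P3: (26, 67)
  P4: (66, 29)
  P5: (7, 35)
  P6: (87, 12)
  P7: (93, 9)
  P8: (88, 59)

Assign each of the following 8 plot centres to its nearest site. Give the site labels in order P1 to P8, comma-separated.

Z-14, Z-4, Z-3, Z-16, Z-14, Z-16, Z-16, Z-4

P1 → Z-14 (d²=866.00)
P2 → Z-4 (d²=121.00)
P3 → Z-3 (d²=482.00)
P4 → Z-16 (d²=404.00)
P5 → Z-14 (d²=2650.00)
P6 → Z-16 (d²=226.00)
P7 → Z-16 (d²=373.00)
P8 → Z-4 (d²=106.00)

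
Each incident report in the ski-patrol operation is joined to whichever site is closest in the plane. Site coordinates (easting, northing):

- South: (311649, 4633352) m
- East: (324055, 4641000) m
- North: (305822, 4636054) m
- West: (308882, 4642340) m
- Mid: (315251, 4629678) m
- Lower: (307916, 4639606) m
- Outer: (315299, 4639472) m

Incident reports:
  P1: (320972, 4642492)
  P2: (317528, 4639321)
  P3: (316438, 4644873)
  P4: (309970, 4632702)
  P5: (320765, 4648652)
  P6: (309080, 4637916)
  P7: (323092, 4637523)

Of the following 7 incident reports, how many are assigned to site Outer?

2

P1 → East
P2 → Outer
P3 → Outer
P4 → South
P5 → East
P6 → Lower
P7 → East
2 of the 7 go to Outer.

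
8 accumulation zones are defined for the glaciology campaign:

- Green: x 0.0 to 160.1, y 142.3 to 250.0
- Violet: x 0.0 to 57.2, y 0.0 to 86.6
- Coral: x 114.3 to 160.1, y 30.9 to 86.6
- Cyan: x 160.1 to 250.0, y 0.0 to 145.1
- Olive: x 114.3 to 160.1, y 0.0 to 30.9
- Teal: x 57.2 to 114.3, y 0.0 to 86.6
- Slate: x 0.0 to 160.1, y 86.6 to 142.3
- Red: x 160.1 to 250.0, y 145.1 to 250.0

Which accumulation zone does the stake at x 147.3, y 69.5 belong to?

Coral

The point has x = 147.3 and y = 69.5.
Only Coral satisfies 114.3 ≤ x ≤ 160.1 and 30.9 ≤ y ≤ 86.6.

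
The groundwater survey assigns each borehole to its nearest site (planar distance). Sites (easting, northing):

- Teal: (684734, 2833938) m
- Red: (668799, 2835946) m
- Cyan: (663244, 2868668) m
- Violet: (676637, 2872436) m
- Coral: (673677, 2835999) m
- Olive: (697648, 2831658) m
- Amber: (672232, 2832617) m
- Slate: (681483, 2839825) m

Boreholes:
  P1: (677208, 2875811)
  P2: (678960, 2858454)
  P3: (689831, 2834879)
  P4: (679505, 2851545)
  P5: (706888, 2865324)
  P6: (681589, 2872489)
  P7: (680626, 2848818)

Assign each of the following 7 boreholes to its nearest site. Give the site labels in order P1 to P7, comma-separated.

P1 → Violet (d²=11716666.00)
P2 → Violet (d²=200892653.00)
P3 → Teal (d²=26864890.00)
P4 → Slate (d²=141270884.00)
P5 → Violet (d²=965703545.00)
P6 → Violet (d²=24525113.00)
P7 → Slate (d²=81608498.00)

Violet, Violet, Teal, Slate, Violet, Violet, Slate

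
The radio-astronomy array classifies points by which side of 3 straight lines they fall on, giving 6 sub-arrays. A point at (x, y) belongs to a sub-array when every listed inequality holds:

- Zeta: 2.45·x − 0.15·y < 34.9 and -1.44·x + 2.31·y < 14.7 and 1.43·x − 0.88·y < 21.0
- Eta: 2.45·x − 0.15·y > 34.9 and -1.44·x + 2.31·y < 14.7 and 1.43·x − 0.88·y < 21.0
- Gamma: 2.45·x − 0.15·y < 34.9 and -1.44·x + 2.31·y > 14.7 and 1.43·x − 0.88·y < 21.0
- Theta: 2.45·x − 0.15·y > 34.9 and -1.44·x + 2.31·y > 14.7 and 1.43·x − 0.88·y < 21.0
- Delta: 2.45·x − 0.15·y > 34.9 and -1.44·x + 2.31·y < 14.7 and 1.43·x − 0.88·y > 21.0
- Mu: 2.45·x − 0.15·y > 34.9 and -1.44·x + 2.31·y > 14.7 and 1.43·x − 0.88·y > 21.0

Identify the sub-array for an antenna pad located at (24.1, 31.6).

Theta

2.45·24.1 − 0.15·31.6 = 54.305, which is > 34.9
-1.44·24.1 + 2.31·31.6 = 38.292, which is > 14.7
1.43·24.1 − 0.88·31.6 = 6.655, which is < 21.0
This sign pattern matches Theta.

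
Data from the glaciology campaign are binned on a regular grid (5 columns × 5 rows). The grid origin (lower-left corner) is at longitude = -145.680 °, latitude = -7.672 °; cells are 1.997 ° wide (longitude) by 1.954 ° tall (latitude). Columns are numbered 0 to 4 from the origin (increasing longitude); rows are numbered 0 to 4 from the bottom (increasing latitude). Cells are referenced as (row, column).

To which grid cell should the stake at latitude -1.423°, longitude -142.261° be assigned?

Column index: ⌊(-142.261 − -145.680) / 1.997⌋ = ⌊1.712⌋ = 1
Row offset from origin: ⌊(-1.423 − -7.672) / 1.954⌋ = ⌊3.198⌋ = 3 → row 3

(3, 1)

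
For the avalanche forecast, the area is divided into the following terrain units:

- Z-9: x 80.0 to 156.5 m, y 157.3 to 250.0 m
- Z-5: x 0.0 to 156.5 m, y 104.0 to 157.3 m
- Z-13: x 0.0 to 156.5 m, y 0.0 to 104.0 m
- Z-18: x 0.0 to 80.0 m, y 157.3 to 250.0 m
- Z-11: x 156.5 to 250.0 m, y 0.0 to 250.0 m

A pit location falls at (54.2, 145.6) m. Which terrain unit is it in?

The point has x = 54.2 and y = 145.6.
Only Z-5 satisfies 0.0 ≤ x ≤ 156.5 and 104.0 ≤ y ≤ 157.3.

Z-5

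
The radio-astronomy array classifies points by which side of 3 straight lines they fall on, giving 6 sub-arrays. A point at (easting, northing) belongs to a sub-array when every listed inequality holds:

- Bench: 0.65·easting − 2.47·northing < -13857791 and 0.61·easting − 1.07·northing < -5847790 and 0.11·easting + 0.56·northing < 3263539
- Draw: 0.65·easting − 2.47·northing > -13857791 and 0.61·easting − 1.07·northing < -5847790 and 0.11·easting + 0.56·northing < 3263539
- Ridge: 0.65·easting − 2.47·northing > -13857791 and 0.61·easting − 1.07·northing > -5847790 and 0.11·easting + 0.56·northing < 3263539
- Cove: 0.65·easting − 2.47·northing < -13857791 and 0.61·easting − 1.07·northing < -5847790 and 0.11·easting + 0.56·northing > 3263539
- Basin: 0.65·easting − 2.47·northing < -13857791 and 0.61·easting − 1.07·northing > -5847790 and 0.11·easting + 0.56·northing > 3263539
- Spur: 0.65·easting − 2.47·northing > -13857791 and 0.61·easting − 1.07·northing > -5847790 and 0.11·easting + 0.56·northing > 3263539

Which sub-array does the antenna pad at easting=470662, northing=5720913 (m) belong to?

Ridge

0.65·470662 − 2.47·5720913 = -13824724.810, which is > -13857791
0.61·470662 − 1.07·5720913 = -5834273.090, which is > -5847790
0.11·470662 + 0.56·5720913 = 3255484.100, which is < 3263539
This sign pattern matches Ridge.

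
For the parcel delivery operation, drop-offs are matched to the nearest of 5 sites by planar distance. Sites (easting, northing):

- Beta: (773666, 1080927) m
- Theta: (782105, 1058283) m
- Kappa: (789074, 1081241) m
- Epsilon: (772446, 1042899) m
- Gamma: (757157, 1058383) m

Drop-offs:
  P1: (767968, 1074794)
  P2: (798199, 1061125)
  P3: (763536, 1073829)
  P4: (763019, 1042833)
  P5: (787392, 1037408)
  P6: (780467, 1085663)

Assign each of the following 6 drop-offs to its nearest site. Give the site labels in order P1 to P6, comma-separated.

Beta, Theta, Beta, Epsilon, Epsilon, Beta

P1 → Beta (d²=70080893.00)
P2 → Theta (d²=267093800.00)
P3 → Beta (d²=152998504.00)
P4 → Epsilon (d²=88872685.00)
P5 → Epsilon (d²=253533997.00)
P6 → Beta (d²=68683297.00)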